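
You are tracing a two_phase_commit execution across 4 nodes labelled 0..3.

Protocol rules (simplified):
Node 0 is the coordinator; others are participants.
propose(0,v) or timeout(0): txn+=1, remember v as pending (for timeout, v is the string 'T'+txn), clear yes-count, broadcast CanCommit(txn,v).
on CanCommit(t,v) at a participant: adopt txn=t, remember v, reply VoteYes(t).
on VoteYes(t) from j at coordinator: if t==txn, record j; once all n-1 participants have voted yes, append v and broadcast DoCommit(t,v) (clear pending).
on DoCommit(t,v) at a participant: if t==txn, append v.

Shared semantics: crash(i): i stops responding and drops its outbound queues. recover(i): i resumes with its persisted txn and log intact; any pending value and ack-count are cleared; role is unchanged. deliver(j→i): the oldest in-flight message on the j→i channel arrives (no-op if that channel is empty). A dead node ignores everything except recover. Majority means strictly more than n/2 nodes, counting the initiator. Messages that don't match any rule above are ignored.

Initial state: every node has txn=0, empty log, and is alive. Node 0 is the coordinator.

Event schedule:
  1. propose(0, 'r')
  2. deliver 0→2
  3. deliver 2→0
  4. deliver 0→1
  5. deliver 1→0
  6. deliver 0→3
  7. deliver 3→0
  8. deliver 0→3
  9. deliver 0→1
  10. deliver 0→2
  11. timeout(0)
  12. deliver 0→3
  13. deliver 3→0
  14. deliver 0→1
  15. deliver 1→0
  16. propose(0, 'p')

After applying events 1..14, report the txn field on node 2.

e1 propose(0,'r'): 0[coor,t=1,-]
e2 deliver 0→2: 2[part,t=1,-]
e3 deliver 2→0: ·
e4 deliver 0→1: 1[part,t=1,-]
e5 deliver 1→0: ·
e6 deliver 0→3: 3[part,t=1,-]
e7 deliver 3→0: 0[coor,t=1,r]
e8 deliver 0→3: 3[part,t=1,r]
e9 deliver 0→1: 1[part,t=1,r]
e10 deliver 0→2: 2[part,t=1,r]
e11 timeout(0): 0[coor,t=2,r]
e12 deliver 0→3: 3[part,t=2,r]
e13 deliver 3→0: ·
e14 deliver 0→1: 1[part,t=2,r]

1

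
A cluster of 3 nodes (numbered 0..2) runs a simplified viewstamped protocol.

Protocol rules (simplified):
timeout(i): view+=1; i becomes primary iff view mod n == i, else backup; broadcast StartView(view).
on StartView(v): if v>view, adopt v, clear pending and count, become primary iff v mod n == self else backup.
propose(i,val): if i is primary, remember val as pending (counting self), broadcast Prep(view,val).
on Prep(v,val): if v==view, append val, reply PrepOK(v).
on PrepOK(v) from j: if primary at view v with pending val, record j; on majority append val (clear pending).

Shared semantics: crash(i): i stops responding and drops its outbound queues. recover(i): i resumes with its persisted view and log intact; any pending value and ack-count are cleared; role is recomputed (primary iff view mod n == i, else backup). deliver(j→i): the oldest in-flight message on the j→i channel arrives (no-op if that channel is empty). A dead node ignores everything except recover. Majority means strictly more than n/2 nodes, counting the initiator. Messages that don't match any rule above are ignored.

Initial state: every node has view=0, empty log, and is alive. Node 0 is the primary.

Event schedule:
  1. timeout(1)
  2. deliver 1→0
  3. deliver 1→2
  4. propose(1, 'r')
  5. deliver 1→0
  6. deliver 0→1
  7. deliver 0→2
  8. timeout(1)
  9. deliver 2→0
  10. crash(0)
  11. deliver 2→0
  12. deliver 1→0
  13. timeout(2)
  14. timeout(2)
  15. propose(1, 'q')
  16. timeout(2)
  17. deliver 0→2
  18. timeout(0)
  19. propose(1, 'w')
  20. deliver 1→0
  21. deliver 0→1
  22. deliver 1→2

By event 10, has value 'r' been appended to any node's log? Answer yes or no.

yes

step 1 timeout(1): 1={prim,v=1,log=-}
step 2 deliver 1→0: 0={back,v=1,log=-}
step 3 deliver 1→2: 2={back,v=1,log=-}
step 4 propose(1,'r'): —
step 5 deliver 1→0: 0={back,v=1,log=r}
step 6 deliver 0→1: 1={prim,v=1,log=r}
step 7 deliver 0→2: —
step 8 timeout(1): 1={back,v=2,log=r}
step 9 deliver 2→0: —
step 10 crash(0): 0={✗back,v=1,log=r}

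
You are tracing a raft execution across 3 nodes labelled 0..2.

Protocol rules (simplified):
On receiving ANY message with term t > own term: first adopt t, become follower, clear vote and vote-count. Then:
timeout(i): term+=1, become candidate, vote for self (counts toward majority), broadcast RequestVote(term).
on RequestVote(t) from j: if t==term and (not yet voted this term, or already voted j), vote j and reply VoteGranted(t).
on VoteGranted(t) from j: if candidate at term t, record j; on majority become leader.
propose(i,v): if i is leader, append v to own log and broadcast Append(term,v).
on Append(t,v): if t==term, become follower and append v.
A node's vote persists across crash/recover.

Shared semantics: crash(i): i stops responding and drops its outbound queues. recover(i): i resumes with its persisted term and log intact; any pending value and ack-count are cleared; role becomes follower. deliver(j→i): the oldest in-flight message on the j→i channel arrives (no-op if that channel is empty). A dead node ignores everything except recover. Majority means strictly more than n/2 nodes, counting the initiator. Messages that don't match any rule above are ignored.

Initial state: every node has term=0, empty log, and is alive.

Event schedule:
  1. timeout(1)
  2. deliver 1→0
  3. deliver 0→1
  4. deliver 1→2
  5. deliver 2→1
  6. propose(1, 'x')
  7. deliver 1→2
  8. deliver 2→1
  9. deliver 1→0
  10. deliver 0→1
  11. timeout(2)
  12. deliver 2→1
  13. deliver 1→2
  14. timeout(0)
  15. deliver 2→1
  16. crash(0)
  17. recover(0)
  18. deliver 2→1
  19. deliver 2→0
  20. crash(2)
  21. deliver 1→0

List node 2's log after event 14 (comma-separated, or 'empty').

x

1. timeout(1):  <1:cand t1 ->
2. deliver 1→0:  <0:foll t1 ->
3. deliver 0→1:  <1:lead t1 ->
4. deliver 1→2:  <2:foll t1 ->
5. deliver 2→1:  nop
6. propose(1,'x'):  <1:lead t1 x>
7. deliver 1→2:  <2:foll t1 x>
8. deliver 2→1:  nop
9. deliver 1→0:  <0:foll t1 x>
10. deliver 0→1:  nop
11. timeout(2):  <2:cand t2 x>
12. deliver 2→1:  <1:foll t2 x>
13. deliver 1→2:  <2:lead t2 x>
14. timeout(0):  <0:cand t2 x>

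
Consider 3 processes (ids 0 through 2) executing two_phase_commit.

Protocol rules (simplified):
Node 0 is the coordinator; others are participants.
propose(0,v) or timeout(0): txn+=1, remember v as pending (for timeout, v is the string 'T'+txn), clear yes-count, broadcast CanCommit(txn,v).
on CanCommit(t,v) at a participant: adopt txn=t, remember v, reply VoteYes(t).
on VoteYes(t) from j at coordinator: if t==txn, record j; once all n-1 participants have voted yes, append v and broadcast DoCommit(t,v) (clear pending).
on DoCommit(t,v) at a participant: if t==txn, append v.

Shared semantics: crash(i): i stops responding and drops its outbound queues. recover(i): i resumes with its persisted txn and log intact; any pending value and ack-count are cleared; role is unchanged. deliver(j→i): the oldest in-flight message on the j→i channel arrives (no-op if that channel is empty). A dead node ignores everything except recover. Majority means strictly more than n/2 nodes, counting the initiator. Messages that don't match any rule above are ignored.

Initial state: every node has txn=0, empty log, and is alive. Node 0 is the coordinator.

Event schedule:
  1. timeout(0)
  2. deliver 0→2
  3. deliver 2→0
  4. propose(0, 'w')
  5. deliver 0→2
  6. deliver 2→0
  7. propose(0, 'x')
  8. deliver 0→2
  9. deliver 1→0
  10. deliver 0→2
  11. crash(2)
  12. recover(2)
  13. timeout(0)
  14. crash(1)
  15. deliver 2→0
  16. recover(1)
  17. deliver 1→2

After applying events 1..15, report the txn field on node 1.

0

after 1 — timeout(0): n0:coor/t1/[-]
after 2 — deliver 0→2: n2:part/t1/[-]
after 3 — deliver 2→0: ·
after 4 — propose(0,'w'): n0:coor/t2/[-]
after 5 — deliver 0→2: n2:part/t2/[-]
after 6 — deliver 2→0: ·
after 7 — propose(0,'x'): n0:coor/t3/[-]
after 8 — deliver 0→2: n2:part/t3/[-]
after 9 — deliver 1→0: ·
after 10 — deliver 0→2: ·
after 11 — crash(2): n2:✗part/t3/[-]
after 12 — recover(2): n2:part/t3/[-]
after 13 — timeout(0): n0:coor/t4/[-]
after 14 — crash(1): n1:✗part/t0/[-]
after 15 — deliver 2→0: ·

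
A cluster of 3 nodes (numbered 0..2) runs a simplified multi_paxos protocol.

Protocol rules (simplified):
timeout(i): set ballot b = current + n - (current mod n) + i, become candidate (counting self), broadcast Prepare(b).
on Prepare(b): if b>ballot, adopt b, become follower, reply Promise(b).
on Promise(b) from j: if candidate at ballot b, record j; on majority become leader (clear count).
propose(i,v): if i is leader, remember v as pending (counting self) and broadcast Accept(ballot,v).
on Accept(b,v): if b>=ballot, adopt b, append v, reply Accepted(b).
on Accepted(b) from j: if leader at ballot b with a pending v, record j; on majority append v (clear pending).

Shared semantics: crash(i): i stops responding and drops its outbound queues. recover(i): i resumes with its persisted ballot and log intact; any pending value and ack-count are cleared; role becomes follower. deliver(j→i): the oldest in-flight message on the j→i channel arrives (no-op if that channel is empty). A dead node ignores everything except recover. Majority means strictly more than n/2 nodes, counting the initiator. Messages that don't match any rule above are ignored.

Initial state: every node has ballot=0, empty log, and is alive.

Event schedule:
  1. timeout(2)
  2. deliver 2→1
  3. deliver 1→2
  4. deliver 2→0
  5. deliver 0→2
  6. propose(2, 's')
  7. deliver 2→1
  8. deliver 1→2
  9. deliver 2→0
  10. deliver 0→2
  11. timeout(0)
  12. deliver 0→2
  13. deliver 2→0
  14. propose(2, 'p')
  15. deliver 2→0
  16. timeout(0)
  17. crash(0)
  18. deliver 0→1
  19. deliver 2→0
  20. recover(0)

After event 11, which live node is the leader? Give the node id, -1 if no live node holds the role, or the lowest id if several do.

e1 timeout(2): 2[cand,b=5,-]
e2 deliver 2→1: 1[foll,b=5,-]
e3 deliver 1→2: 2[lead,b=5,-]
e4 deliver 2→0: 0[foll,b=5,-]
e5 deliver 0→2: ·
e6 propose(2,'s'): ·
e7 deliver 2→1: 1[foll,b=5,s]
e8 deliver 1→2: 2[lead,b=5,s]
e9 deliver 2→0: 0[foll,b=5,s]
e10 deliver 0→2: ·
e11 timeout(0): 0[cand,b=6,s]

2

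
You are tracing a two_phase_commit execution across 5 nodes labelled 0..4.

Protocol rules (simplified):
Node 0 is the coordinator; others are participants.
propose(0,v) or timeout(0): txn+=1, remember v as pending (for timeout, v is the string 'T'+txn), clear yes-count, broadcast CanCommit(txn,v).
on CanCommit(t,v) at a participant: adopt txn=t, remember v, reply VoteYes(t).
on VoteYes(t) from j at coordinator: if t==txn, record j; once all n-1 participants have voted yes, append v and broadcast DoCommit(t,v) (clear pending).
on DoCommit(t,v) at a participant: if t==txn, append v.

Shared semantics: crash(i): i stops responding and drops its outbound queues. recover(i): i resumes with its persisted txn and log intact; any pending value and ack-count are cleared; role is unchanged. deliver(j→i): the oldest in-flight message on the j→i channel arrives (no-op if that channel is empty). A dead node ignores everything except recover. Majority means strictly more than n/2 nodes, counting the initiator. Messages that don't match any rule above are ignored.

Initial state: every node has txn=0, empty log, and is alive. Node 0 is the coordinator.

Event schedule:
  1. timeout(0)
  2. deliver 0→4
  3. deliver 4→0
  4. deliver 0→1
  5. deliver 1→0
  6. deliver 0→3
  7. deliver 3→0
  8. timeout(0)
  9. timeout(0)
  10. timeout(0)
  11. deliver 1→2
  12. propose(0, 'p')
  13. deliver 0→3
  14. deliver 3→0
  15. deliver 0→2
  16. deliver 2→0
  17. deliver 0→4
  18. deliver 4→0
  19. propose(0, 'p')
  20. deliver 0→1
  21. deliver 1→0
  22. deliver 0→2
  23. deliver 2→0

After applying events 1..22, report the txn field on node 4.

after 1 — timeout(0): n0:coor/t1/[-]
after 2 — deliver 0→4: n4:part/t1/[-]
after 3 — deliver 4→0: ·
after 4 — deliver 0→1: n1:part/t1/[-]
after 5 — deliver 1→0: ·
after 6 — deliver 0→3: n3:part/t1/[-]
after 7 — deliver 3→0: ·
after 8 — timeout(0): n0:coor/t2/[-]
after 9 — timeout(0): n0:coor/t3/[-]
after 10 — timeout(0): n0:coor/t4/[-]
after 11 — deliver 1→2: ·
after 12 — propose(0,'p'): n0:coor/t5/[-]
after 13 — deliver 0→3: n3:part/t2/[-]
after 14 — deliver 3→0: ·
after 15 — deliver 0→2: n2:part/t1/[-]
after 16 — deliver 2→0: ·
after 17 — deliver 0→4: n4:part/t2/[-]
after 18 — deliver 4→0: ·
after 19 — propose(0,'p'): n0:coor/t6/[-]
after 20 — deliver 0→1: n1:part/t2/[-]
after 21 — deliver 1→0: ·
after 22 — deliver 0→2: n2:part/t2/[-]

2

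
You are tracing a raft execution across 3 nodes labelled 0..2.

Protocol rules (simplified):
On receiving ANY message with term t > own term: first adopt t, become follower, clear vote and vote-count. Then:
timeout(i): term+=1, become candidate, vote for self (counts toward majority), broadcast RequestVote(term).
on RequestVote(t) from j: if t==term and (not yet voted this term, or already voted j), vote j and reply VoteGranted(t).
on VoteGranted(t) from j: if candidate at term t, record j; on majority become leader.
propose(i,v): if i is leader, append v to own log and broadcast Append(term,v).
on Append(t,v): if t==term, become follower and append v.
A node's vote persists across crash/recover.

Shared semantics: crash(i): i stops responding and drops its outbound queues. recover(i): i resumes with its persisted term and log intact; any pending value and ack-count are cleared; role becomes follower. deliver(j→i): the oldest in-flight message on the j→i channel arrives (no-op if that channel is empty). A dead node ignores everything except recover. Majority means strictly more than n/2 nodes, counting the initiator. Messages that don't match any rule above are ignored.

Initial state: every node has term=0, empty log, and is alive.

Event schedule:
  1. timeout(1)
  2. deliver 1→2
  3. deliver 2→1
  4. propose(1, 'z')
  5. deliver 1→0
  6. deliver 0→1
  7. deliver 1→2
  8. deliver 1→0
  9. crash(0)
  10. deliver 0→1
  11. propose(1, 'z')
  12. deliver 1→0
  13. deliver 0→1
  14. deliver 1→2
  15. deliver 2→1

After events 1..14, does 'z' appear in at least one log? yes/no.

step 1 timeout(1): 1={cand,t=1,log=-}
step 2 deliver 1→2: 2={foll,t=1,log=-}
step 3 deliver 2→1: 1={lead,t=1,log=-}
step 4 propose(1,'z'): 1={lead,t=1,log=z}
step 5 deliver 1→0: 0={foll,t=1,log=-}
step 6 deliver 0→1: —
step 7 deliver 1→2: 2={foll,t=1,log=z}
step 8 deliver 1→0: 0={foll,t=1,log=z}
step 9 crash(0): 0={✗foll,t=1,log=z}
step 10 deliver 0→1: —
step 11 propose(1,'z'): 1={lead,t=1,log=z,z}
step 12 deliver 1→0: —
step 13 deliver 0→1: —
step 14 deliver 1→2: 2={foll,t=1,log=z,z}

yes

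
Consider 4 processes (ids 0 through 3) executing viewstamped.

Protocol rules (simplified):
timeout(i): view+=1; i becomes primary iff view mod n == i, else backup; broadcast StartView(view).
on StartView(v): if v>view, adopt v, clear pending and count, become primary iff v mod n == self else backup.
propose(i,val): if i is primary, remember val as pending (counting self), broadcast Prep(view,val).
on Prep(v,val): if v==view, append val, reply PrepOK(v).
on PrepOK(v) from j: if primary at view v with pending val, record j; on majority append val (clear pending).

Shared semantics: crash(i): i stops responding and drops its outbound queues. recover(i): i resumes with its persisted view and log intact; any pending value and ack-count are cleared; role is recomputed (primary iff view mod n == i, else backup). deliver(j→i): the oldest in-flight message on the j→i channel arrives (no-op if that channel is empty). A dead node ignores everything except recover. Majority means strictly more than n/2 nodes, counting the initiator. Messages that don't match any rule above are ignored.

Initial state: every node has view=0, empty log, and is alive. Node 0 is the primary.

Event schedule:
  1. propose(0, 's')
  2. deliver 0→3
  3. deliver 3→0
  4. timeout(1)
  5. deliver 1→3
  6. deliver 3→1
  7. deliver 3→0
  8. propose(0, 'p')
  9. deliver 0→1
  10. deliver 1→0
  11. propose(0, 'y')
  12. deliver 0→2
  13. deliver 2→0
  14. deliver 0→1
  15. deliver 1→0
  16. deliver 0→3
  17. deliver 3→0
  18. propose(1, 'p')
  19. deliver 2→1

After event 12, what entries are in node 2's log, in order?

s

step 1 propose(0,'s'): —
step 2 deliver 0→3: 3={back,v=0,log=s}
step 3 deliver 3→0: —
step 4 timeout(1): 1={prim,v=1,log=-}
step 5 deliver 1→3: 3={back,v=1,log=s}
step 6 deliver 3→1: —
step 7 deliver 3→0: —
step 8 propose(0,'p'): —
step 9 deliver 0→1: —
step 10 deliver 1→0: 0={back,v=1,log=-}
step 11 propose(0,'y'): —
step 12 deliver 0→2: 2={back,v=0,log=s}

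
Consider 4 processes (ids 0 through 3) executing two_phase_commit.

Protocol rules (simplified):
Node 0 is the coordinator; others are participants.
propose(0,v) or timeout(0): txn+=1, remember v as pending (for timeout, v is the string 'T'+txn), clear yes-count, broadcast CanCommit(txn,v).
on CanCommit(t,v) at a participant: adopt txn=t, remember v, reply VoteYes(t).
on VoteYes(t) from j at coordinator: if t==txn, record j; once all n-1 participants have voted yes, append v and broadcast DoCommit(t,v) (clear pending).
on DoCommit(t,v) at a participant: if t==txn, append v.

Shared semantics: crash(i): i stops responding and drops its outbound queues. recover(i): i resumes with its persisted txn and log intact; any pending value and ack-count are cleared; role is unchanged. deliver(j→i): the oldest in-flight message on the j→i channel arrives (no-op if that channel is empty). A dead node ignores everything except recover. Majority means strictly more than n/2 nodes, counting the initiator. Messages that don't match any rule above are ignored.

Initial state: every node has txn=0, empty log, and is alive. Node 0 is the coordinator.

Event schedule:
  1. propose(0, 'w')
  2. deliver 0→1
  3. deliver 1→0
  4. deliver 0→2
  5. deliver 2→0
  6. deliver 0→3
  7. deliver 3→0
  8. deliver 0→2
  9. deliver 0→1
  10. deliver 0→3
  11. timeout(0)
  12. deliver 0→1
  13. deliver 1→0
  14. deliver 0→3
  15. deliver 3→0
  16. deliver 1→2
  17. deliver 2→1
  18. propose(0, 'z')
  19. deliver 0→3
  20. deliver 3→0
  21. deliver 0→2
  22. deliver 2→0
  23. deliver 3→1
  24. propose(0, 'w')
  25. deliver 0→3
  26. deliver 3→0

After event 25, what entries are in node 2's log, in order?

after 1 — propose(0,'w'): n0:coor/t1/[-]
after 2 — deliver 0→1: n1:part/t1/[-]
after 3 — deliver 1→0: ·
after 4 — deliver 0→2: n2:part/t1/[-]
after 5 — deliver 2→0: ·
after 6 — deliver 0→3: n3:part/t1/[-]
after 7 — deliver 3→0: n0:coor/t1/[w]
after 8 — deliver 0→2: n2:part/t1/[w]
after 9 — deliver 0→1: n1:part/t1/[w]
after 10 — deliver 0→3: n3:part/t1/[w]
after 11 — timeout(0): n0:coor/t2/[w]
after 12 — deliver 0→1: n1:part/t2/[w]
after 13 — deliver 1→0: ·
after 14 — deliver 0→3: n3:part/t2/[w]
after 15 — deliver 3→0: ·
after 16 — deliver 1→2: ·
after 17 — deliver 2→1: ·
after 18 — propose(0,'z'): n0:coor/t3/[w]
after 19 — deliver 0→3: n3:part/t3/[w]
after 20 — deliver 3→0: ·
after 21 — deliver 0→2: n2:part/t2/[w]
after 22 — deliver 2→0: ·
after 23 — deliver 3→1: ·
after 24 — propose(0,'w'): n0:coor/t4/[w]
after 25 — deliver 0→3: n3:part/t4/[w]

w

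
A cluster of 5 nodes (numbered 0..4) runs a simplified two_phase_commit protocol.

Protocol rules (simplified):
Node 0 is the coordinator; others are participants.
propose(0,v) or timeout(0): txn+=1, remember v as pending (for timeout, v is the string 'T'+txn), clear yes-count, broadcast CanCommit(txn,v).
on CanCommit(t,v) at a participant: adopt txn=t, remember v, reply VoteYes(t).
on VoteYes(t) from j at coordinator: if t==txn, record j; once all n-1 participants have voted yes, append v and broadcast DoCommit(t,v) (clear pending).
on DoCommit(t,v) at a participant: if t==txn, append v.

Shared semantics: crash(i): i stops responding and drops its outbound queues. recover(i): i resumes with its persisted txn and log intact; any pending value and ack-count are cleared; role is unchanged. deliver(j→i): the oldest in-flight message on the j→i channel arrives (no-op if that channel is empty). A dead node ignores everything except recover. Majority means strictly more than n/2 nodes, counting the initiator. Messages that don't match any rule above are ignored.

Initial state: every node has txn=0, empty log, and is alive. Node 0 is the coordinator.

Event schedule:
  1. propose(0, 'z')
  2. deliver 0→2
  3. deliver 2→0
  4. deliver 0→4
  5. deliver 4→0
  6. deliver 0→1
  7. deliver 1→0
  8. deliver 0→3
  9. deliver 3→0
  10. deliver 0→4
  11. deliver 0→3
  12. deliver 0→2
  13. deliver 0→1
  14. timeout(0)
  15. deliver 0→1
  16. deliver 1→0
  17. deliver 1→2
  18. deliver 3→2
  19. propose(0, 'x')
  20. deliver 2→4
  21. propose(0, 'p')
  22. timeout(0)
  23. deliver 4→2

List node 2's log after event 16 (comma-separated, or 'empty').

z

e1 propose(0,'z'): 0[coor,t=1,-]
e2 deliver 0→2: 2[part,t=1,-]
e3 deliver 2→0: ·
e4 deliver 0→4: 4[part,t=1,-]
e5 deliver 4→0: ·
e6 deliver 0→1: 1[part,t=1,-]
e7 deliver 1→0: ·
e8 deliver 0→3: 3[part,t=1,-]
e9 deliver 3→0: 0[coor,t=1,z]
e10 deliver 0→4: 4[part,t=1,z]
e11 deliver 0→3: 3[part,t=1,z]
e12 deliver 0→2: 2[part,t=1,z]
e13 deliver 0→1: 1[part,t=1,z]
e14 timeout(0): 0[coor,t=2,z]
e15 deliver 0→1: 1[part,t=2,z]
e16 deliver 1→0: ·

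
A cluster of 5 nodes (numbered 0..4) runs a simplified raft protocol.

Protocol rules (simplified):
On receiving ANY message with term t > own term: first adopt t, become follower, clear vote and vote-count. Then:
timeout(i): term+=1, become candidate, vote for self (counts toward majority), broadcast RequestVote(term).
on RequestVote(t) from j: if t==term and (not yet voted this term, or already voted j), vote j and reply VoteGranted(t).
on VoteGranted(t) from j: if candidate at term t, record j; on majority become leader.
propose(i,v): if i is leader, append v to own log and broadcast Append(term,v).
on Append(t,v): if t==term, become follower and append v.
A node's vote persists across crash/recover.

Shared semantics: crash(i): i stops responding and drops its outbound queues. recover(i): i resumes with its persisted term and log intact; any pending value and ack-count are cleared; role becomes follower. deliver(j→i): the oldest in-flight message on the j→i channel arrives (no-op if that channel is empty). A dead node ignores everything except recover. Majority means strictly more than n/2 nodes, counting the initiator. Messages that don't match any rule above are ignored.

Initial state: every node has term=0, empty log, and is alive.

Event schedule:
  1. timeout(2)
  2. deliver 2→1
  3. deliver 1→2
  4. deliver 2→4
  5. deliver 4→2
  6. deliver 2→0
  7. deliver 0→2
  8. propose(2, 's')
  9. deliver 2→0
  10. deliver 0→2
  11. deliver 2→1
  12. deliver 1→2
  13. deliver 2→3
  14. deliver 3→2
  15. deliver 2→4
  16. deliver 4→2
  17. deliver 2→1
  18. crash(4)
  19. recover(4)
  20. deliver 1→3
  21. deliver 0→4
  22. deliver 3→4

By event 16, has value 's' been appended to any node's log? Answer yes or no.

yes

[1] timeout(2) → N2(cand t1 [-])
[2] deliver 2→1 → N1(foll t1 [-])
[3] deliver 1→2 → ∅
[4] deliver 2→4 → N4(foll t1 [-])
[5] deliver 4→2 → N2(lead t1 [-])
[6] deliver 2→0 → N0(foll t1 [-])
[7] deliver 0→2 → ∅
[8] propose(2,'s') → N2(lead t1 [s])
[9] deliver 2→0 → N0(foll t1 [s])
[10] deliver 0→2 → ∅
[11] deliver 2→1 → N1(foll t1 [s])
[12] deliver 1→2 → ∅
[13] deliver 2→3 → N3(foll t1 [-])
[14] deliver 3→2 → ∅
[15] deliver 2→4 → N4(foll t1 [s])
[16] deliver 4→2 → ∅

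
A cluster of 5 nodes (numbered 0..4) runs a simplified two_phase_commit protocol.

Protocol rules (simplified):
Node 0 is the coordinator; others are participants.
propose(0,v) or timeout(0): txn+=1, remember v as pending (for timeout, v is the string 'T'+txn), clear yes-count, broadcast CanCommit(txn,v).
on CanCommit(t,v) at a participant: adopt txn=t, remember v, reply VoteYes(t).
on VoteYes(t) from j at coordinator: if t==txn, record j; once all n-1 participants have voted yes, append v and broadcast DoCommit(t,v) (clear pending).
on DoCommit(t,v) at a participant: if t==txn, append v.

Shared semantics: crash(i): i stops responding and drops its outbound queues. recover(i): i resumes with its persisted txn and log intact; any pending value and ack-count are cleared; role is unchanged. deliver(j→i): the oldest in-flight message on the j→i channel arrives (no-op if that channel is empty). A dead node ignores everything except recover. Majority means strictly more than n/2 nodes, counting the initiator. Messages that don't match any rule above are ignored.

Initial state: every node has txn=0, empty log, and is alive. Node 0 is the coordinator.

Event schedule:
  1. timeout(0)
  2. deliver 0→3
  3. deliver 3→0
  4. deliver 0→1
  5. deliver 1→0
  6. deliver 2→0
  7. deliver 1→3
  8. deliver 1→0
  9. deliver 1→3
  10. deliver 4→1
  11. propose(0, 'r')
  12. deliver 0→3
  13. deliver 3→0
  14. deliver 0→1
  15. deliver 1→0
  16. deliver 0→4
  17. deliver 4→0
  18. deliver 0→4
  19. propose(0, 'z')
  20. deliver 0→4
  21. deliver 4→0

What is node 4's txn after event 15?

0

[1] timeout(0) → N0(coor t1 [-])
[2] deliver 0→3 → N3(part t1 [-])
[3] deliver 3→0 → ∅
[4] deliver 0→1 → N1(part t1 [-])
[5] deliver 1→0 → ∅
[6] deliver 2→0 → ∅
[7] deliver 1→3 → ∅
[8] deliver 1→0 → ∅
[9] deliver 1→3 → ∅
[10] deliver 4→1 → ∅
[11] propose(0,'r') → N0(coor t2 [-])
[12] deliver 0→3 → N3(part t2 [-])
[13] deliver 3→0 → ∅
[14] deliver 0→1 → N1(part t2 [-])
[15] deliver 1→0 → ∅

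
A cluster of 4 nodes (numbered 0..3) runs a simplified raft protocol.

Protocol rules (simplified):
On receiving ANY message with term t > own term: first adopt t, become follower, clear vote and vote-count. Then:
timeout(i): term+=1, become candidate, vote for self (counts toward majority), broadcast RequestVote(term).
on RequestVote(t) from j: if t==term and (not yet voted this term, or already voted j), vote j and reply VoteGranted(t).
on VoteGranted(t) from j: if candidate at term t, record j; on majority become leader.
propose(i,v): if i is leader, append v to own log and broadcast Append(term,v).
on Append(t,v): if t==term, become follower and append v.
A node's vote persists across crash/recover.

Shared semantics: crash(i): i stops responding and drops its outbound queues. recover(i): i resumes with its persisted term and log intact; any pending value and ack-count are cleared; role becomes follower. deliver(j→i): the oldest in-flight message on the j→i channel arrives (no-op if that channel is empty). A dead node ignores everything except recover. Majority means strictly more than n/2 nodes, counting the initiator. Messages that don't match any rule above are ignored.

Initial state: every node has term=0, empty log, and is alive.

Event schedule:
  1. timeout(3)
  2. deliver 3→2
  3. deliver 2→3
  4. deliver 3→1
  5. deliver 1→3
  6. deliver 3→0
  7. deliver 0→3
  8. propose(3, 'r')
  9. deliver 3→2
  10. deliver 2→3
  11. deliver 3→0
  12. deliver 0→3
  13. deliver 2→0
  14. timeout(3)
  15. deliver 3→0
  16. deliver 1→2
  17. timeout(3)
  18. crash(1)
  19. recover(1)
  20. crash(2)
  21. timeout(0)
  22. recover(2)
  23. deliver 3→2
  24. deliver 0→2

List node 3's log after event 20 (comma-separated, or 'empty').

r

after 1 — timeout(3): n3:cand/t1/[-]
after 2 — deliver 3→2: n2:foll/t1/[-]
after 3 — deliver 2→3: ·
after 4 — deliver 3→1: n1:foll/t1/[-]
after 5 — deliver 1→3: n3:lead/t1/[-]
after 6 — deliver 3→0: n0:foll/t1/[-]
after 7 — deliver 0→3: ·
after 8 — propose(3,'r'): n3:lead/t1/[r]
after 9 — deliver 3→2: n2:foll/t1/[r]
after 10 — deliver 2→3: ·
after 11 — deliver 3→0: n0:foll/t1/[r]
after 12 — deliver 0→3: ·
after 13 — deliver 2→0: ·
after 14 — timeout(3): n3:cand/t2/[r]
after 15 — deliver 3→0: n0:foll/t2/[r]
after 16 — deliver 1→2: ·
after 17 — timeout(3): n3:cand/t3/[r]
after 18 — crash(1): n1:✗foll/t1/[-]
after 19 — recover(1): n1:foll/t1/[-]
after 20 — crash(2): n2:✗foll/t1/[r]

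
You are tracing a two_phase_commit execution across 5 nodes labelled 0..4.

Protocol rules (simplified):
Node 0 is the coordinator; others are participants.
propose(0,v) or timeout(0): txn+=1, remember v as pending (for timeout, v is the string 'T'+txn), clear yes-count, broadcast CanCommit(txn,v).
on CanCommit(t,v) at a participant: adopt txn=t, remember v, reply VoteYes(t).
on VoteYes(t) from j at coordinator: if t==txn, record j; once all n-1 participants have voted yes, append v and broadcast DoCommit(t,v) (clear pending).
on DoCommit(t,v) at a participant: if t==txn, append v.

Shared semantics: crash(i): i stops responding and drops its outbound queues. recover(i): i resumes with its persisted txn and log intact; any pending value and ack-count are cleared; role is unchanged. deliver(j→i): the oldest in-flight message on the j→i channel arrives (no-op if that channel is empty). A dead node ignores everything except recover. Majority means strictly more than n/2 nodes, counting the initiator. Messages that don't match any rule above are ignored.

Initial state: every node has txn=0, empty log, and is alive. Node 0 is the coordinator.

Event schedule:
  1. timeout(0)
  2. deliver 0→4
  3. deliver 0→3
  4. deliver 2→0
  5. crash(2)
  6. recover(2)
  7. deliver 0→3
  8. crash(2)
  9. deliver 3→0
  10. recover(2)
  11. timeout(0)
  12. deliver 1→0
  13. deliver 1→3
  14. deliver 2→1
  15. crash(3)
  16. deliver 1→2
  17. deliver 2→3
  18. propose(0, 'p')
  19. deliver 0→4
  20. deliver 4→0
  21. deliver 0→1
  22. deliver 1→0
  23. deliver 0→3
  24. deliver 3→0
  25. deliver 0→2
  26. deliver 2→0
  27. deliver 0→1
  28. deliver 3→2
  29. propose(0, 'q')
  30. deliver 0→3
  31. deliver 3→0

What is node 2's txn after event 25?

1. timeout(0):  <0:coor t1 ->
2. deliver 0→4:  <4:part t1 ->
3. deliver 0→3:  <3:part t1 ->
4. deliver 2→0:  nop
5. crash(2):  <2:✗part t0 ->
6. recover(2):  <2:part t0 ->
7. deliver 0→3:  nop
8. crash(2):  <2:✗part t0 ->
9. deliver 3→0:  nop
10. recover(2):  <2:part t0 ->
11. timeout(0):  <0:coor t2 ->
12. deliver 1→0:  nop
13. deliver 1→3:  nop
14. deliver 2→1:  nop
15. crash(3):  <3:✗part t1 ->
16. deliver 1→2:  nop
17. deliver 2→3:  nop
18. propose(0,'p'):  <0:coor t3 ->
19. deliver 0→4:  <4:part t2 ->
20. deliver 4→0:  nop
21. deliver 0→1:  <1:part t1 ->
22. deliver 1→0:  nop
23. deliver 0→3:  nop
24. deliver 3→0:  nop
25. deliver 0→2:  <2:part t1 ->

1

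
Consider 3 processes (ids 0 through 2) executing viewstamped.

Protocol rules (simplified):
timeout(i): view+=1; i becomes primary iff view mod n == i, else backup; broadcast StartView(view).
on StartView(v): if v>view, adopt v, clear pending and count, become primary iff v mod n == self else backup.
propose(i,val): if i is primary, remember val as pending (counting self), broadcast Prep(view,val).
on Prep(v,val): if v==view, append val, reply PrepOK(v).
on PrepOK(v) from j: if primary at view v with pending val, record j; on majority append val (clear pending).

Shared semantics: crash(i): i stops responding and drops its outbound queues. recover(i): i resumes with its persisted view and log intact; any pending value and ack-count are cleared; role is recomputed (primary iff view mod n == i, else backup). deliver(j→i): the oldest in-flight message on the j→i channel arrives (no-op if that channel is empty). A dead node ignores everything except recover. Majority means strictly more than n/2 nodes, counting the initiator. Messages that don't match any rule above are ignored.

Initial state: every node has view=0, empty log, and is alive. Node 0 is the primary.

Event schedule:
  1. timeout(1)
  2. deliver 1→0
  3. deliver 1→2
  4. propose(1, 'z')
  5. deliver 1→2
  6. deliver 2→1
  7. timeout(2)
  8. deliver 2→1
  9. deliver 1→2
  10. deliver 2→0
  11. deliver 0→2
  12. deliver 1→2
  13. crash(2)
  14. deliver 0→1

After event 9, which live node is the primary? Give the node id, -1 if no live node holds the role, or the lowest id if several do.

step 1 timeout(1): 1={prim,v=1,log=-}
step 2 deliver 1→0: 0={back,v=1,log=-}
step 3 deliver 1→2: 2={back,v=1,log=-}
step 4 propose(1,'z'): —
step 5 deliver 1→2: 2={back,v=1,log=z}
step 6 deliver 2→1: 1={prim,v=1,log=z}
step 7 timeout(2): 2={prim,v=2,log=z}
step 8 deliver 2→1: 1={back,v=2,log=z}
step 9 deliver 1→2: —

2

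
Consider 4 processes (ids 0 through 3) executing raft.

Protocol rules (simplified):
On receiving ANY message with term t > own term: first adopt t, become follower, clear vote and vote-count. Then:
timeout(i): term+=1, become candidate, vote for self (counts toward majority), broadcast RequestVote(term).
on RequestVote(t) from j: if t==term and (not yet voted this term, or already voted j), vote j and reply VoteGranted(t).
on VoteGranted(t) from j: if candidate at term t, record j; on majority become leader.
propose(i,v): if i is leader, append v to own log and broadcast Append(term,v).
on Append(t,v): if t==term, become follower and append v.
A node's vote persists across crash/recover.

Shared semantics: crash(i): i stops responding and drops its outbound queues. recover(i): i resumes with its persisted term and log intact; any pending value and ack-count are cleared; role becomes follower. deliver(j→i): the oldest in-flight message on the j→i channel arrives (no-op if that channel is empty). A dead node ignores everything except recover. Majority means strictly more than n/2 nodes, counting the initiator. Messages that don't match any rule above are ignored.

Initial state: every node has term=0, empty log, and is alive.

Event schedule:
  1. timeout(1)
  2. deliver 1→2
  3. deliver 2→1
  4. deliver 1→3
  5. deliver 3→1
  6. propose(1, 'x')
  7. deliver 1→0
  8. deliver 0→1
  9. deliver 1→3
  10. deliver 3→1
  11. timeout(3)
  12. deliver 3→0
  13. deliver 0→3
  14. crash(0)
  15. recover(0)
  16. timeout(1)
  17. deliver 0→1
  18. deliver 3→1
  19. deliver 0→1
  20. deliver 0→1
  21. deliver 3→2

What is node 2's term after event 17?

e1 timeout(1): 1[cand,t=1,-]
e2 deliver 1→2: 2[foll,t=1,-]
e3 deliver 2→1: ·
e4 deliver 1→3: 3[foll,t=1,-]
e5 deliver 3→1: 1[lead,t=1,-]
e6 propose(1,'x'): 1[lead,t=1,x]
e7 deliver 1→0: 0[foll,t=1,-]
e8 deliver 0→1: ·
e9 deliver 1→3: 3[foll,t=1,x]
e10 deliver 3→1: ·
e11 timeout(3): 3[cand,t=2,x]
e12 deliver 3→0: 0[foll,t=2,-]
e13 deliver 0→3: ·
e14 crash(0): 0[✗foll,t=2,-]
e15 recover(0): 0[foll,t=2,-]
e16 timeout(1): 1[cand,t=2,x]
e17 deliver 0→1: ·

1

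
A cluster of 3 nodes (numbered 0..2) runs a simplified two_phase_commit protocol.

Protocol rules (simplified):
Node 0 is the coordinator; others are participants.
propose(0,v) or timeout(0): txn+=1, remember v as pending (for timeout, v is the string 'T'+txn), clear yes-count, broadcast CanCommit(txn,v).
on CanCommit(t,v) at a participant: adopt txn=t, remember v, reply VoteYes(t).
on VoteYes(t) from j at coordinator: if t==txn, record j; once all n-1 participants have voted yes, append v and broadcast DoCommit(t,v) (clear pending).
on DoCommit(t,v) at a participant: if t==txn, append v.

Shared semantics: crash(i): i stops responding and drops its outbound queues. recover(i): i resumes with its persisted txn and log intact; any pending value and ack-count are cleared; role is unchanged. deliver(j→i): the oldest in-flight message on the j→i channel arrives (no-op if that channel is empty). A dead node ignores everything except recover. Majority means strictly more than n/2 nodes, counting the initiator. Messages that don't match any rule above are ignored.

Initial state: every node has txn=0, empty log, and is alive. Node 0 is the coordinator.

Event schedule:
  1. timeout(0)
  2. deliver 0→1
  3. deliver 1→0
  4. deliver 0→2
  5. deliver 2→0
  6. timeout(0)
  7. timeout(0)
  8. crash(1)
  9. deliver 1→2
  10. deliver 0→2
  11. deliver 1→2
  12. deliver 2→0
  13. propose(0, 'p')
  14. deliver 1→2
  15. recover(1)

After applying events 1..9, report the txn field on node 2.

step 1 timeout(0): 0={coor,t=1,log=-}
step 2 deliver 0→1: 1={part,t=1,log=-}
step 3 deliver 1→0: —
step 4 deliver 0→2: 2={part,t=1,log=-}
step 5 deliver 2→0: 0={coor,t=1,log=T1}
step 6 timeout(0): 0={coor,t=2,log=T1}
step 7 timeout(0): 0={coor,t=3,log=T1}
step 8 crash(1): 1={✗part,t=1,log=-}
step 9 deliver 1→2: —

1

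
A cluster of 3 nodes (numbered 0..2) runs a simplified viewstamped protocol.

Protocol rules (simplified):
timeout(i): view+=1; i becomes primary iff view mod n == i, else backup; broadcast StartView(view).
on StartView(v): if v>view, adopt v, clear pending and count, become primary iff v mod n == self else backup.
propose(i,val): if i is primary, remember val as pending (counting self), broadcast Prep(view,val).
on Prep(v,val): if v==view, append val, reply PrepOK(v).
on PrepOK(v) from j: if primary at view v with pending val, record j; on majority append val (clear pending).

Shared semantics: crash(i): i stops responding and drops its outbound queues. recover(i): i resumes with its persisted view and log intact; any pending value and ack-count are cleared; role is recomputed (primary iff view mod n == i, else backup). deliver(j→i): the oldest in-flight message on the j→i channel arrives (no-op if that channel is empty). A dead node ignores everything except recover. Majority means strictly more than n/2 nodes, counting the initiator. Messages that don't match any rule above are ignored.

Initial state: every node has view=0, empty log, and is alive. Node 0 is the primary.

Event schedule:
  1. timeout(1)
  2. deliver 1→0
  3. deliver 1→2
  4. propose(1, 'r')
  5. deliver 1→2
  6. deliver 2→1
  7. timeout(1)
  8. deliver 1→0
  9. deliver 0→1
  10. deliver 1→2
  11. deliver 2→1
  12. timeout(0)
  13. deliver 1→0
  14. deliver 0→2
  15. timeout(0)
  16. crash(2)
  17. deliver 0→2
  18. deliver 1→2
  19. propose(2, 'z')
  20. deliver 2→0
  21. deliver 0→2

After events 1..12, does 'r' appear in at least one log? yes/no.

yes

step 1 timeout(1): 1={prim,v=1,log=-}
step 2 deliver 1→0: 0={back,v=1,log=-}
step 3 deliver 1→2: 2={back,v=1,log=-}
step 4 propose(1,'r'): —
step 5 deliver 1→2: 2={back,v=1,log=r}
step 6 deliver 2→1: 1={prim,v=1,log=r}
step 7 timeout(1): 1={back,v=2,log=r}
step 8 deliver 1→0: 0={back,v=1,log=r}
step 9 deliver 0→1: —
step 10 deliver 1→2: 2={prim,v=2,log=r}
step 11 deliver 2→1: —
step 12 timeout(0): 0={back,v=2,log=r}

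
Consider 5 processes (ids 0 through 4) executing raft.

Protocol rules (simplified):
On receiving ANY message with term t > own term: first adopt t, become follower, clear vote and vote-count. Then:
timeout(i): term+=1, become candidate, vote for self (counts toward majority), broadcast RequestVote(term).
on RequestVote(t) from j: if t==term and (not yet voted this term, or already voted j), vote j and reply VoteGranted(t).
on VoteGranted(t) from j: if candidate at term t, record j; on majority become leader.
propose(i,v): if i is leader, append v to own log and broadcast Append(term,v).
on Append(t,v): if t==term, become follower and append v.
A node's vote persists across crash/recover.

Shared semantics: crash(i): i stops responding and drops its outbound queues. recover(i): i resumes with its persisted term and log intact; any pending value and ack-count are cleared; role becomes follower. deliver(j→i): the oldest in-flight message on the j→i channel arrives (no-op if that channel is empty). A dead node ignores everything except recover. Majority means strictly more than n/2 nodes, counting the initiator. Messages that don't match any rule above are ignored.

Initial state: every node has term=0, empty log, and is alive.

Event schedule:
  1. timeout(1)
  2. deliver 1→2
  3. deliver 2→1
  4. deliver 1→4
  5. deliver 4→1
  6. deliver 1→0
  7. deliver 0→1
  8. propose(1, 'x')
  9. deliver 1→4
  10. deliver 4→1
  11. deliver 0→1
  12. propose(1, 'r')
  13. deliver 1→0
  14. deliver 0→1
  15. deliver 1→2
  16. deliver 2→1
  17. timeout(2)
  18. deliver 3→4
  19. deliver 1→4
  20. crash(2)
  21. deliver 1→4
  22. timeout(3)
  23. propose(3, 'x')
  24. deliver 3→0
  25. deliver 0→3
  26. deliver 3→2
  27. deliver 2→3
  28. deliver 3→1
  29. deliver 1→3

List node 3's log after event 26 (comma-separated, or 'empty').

empty

[1] timeout(1) → N1(cand t1 [-])
[2] deliver 1→2 → N2(foll t1 [-])
[3] deliver 2→1 → ∅
[4] deliver 1→4 → N4(foll t1 [-])
[5] deliver 4→1 → N1(lead t1 [-])
[6] deliver 1→0 → N0(foll t1 [-])
[7] deliver 0→1 → ∅
[8] propose(1,'x') → N1(lead t1 [x])
[9] deliver 1→4 → N4(foll t1 [x])
[10] deliver 4→1 → ∅
[11] deliver 0→1 → ∅
[12] propose(1,'r') → N1(lead t1 [x,r])
[13] deliver 1→0 → N0(foll t1 [x])
[14] deliver 0→1 → ∅
[15] deliver 1→2 → N2(foll t1 [x])
[16] deliver 2→1 → ∅
[17] timeout(2) → N2(cand t2 [x])
[18] deliver 3→4 → ∅
[19] deliver 1→4 → N4(foll t1 [x,r])
[20] crash(2) → N2(✗cand t2 [x])
[21] deliver 1→4 → ∅
[22] timeout(3) → N3(cand t1 [-])
[23] propose(3,'x') → ∅
[24] deliver 3→0 → ∅
[25] deliver 0→3 → ∅
[26] deliver 3→2 → ∅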